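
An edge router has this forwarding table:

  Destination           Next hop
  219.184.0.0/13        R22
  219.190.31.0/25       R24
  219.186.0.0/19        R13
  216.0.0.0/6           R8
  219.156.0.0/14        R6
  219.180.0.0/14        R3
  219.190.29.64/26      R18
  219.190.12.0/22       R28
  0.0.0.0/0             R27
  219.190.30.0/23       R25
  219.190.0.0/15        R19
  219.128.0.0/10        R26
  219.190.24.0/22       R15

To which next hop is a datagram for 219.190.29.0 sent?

Routes whose prefix contains 219.190.29.0:
  0.0.0.0/0 (default, matches everything) -> R27
  216.0.0.0/6 (216.0.0.0 - 219.255.255.255) -> R8
  219.128.0.0/10 (219.128.0.0 - 219.191.255.255) -> R26
  219.184.0.0/13 (219.184.0.0 - 219.191.255.255) -> R22
  219.190.0.0/15 (219.190.0.0 - 219.191.255.255) -> R19
More-specific entries that do NOT match:
  219.190.29.64/26 (219.190.29.64 - 219.190.29.127) does not contain 219.190.29.0
  219.190.31.0/25 (219.190.31.0 - 219.190.31.127) does not contain 219.190.29.0
  219.190.30.0/23 (219.190.30.0 - 219.190.31.255) does not contain 219.190.29.0
  219.190.12.0/22 (219.190.12.0 - 219.190.15.255) does not contain 219.190.29.0
  219.190.24.0/22 (219.190.24.0 - 219.190.27.255) does not contain 219.190.29.0
  219.186.0.0/19 (219.186.0.0 - 219.186.31.255) does not contain 219.190.29.0
Longest matching prefix is /15 -> next hop R19.

R19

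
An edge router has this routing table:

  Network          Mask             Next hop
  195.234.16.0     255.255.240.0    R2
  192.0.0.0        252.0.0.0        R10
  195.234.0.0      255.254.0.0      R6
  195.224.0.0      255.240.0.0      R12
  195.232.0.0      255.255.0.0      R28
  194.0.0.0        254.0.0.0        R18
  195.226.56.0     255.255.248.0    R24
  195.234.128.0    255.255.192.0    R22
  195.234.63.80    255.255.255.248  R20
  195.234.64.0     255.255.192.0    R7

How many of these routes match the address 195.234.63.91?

4

Prefixes containing 195.234.63.91:
  192.0.0.0/6 (192.0.0.0 - 195.255.255.255)
  194.0.0.0/7 (194.0.0.0 - 195.255.255.255)
  195.224.0.0/12 (195.224.0.0 - 195.239.255.255)
  195.234.0.0/15 (195.234.0.0 - 195.235.255.255)
Total matching entries: 4.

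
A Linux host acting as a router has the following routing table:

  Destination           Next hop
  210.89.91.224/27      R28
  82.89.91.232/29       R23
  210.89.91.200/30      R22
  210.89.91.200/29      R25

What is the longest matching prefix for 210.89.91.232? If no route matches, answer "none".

Entries matching 210.89.91.232:
  210.89.91.224/27 (210.89.91.224 - 210.89.91.255)
Most specific is 210.89.91.224/27.

210.89.91.224/27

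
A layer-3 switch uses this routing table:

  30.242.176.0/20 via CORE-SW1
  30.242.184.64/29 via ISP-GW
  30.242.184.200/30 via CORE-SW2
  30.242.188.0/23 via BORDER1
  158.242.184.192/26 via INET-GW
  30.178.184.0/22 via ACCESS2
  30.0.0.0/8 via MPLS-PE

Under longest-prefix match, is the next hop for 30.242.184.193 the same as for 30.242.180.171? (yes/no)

30.242.184.193: longest match 30.242.176.0/20 -> CORE-SW1
30.242.180.171: longest match 30.242.176.0/20 -> CORE-SW1

yes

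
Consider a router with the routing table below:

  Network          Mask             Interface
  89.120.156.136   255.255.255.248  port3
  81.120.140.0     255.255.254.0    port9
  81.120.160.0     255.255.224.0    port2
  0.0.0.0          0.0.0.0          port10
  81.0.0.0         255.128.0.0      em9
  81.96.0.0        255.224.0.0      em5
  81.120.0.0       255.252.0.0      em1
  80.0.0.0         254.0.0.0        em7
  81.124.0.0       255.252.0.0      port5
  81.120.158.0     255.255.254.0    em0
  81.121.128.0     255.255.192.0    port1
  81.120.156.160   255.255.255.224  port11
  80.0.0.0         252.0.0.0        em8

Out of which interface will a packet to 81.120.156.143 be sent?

em1

Routes whose prefix contains 81.120.156.143:
  0.0.0.0/0 (default, matches everything) -> port10
  80.0.0.0/6 (80.0.0.0 - 83.255.255.255) -> em8
  80.0.0.0/7 (80.0.0.0 - 81.255.255.255) -> em7
  81.0.0.0/9 (81.0.0.0 - 81.127.255.255) -> em9
  81.96.0.0/11 (81.96.0.0 - 81.127.255.255) -> em5
  81.120.0.0/14 (81.120.0.0 - 81.123.255.255) -> em1
More-specific entries that do NOT match:
  89.120.156.136/29 (89.120.156.136 - 89.120.156.143) does not contain 81.120.156.143
  81.120.156.160/27 (81.120.156.160 - 81.120.156.191) does not contain 81.120.156.143
  81.120.140.0/23 (81.120.140.0 - 81.120.141.255) does not contain 81.120.156.143
  81.120.158.0/23 (81.120.158.0 - 81.120.159.255) does not contain 81.120.156.143
  81.120.160.0/19 (81.120.160.0 - 81.120.191.255) does not contain 81.120.156.143
  81.121.128.0/18 (81.121.128.0 - 81.121.191.255) does not contain 81.120.156.143
Longest matching prefix is /14 -> interface em1.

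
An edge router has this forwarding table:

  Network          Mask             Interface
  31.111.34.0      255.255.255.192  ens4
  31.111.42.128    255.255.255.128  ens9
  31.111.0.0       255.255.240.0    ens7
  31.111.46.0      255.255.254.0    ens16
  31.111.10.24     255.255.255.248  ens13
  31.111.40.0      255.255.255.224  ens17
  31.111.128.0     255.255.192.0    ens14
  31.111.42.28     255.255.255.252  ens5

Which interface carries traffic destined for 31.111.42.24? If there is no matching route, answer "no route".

No entry's prefix contains 31.111.42.24; there is no default route.

no route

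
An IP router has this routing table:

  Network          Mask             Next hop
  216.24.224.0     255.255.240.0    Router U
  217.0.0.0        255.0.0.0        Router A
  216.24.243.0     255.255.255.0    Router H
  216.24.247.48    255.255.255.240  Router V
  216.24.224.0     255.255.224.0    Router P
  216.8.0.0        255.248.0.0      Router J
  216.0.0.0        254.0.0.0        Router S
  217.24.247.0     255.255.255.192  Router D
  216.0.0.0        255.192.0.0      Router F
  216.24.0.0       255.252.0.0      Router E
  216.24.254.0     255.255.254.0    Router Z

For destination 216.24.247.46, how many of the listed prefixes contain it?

Prefixes containing 216.24.247.46:
  216.0.0.0/7 (216.0.0.0 - 217.255.255.255)
  216.0.0.0/10 (216.0.0.0 - 216.63.255.255)
  216.24.0.0/14 (216.24.0.0 - 216.27.255.255)
  216.24.224.0/19 (216.24.224.0 - 216.24.255.255)
Total matching entries: 4.

4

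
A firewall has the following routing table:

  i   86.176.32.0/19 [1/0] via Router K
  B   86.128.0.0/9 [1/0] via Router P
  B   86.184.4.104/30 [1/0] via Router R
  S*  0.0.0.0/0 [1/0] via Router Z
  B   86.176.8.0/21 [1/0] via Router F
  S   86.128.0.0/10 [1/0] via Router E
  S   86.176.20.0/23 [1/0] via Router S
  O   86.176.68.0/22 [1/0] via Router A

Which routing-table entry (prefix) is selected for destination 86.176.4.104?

Entries matching 86.176.4.104:
  0.0.0.0/0 (default, matches everything)
  86.128.0.0/9 (86.128.0.0 - 86.255.255.255)
  86.128.0.0/10 (86.128.0.0 - 86.191.255.255)
Most specific is 86.128.0.0/10.

86.128.0.0/10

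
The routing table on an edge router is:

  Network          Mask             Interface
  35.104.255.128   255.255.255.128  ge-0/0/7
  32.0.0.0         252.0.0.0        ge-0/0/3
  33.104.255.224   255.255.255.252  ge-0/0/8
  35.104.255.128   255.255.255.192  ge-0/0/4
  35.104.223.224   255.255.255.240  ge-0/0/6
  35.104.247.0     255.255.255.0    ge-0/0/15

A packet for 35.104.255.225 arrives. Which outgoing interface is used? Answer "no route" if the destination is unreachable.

Routes whose prefix contains 35.104.255.225:
  32.0.0.0/6 (32.0.0.0 - 35.255.255.255) -> ge-0/0/3
  35.104.255.128/25 (35.104.255.128 - 35.104.255.255) -> ge-0/0/7
More-specific entries that do NOT match:
  33.104.255.224/30 (33.104.255.224 - 33.104.255.227) does not contain 35.104.255.225
  35.104.223.224/28 (35.104.223.224 - 35.104.223.239) does not contain 35.104.255.225
  35.104.255.128/26 (35.104.255.128 - 35.104.255.191) does not contain 35.104.255.225
Longest matching prefix is /25 -> interface ge-0/0/7.

ge-0/0/7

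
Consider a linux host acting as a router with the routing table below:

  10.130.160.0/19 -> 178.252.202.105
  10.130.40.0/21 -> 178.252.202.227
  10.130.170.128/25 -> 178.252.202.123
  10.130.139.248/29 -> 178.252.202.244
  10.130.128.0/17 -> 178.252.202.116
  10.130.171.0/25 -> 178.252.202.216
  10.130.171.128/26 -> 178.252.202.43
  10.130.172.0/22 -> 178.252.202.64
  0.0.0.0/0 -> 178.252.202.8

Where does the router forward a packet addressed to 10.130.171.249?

178.252.202.105

Routes whose prefix contains 10.130.171.249:
  0.0.0.0/0 (default, matches everything) -> 178.252.202.8
  10.130.128.0/17 (10.130.128.0 - 10.130.255.255) -> 178.252.202.116
  10.130.160.0/19 (10.130.160.0 - 10.130.191.255) -> 178.252.202.105
More-specific entries that do NOT match:
  10.130.139.248/29 (10.130.139.248 - 10.130.139.255) does not contain 10.130.171.249
  10.130.171.128/26 (10.130.171.128 - 10.130.171.191) does not contain 10.130.171.249
  10.130.170.128/25 (10.130.170.128 - 10.130.170.255) does not contain 10.130.171.249
  10.130.171.0/25 (10.130.171.0 - 10.130.171.127) does not contain 10.130.171.249
  10.130.172.0/22 (10.130.172.0 - 10.130.175.255) does not contain 10.130.171.249
  10.130.40.0/21 (10.130.40.0 - 10.130.47.255) does not contain 10.130.171.249
Longest matching prefix is /19 -> next hop 178.252.202.105.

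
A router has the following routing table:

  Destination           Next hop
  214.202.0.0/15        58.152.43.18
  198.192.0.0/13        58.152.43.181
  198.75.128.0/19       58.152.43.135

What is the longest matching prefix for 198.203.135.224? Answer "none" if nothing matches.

none

198.203.135.224 is outside every listed prefix and there is no default route.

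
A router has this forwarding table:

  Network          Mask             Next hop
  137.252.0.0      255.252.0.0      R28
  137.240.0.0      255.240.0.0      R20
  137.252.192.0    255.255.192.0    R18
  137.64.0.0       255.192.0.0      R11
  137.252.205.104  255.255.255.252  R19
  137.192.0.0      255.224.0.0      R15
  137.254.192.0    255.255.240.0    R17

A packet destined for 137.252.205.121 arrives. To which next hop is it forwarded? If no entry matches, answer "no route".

Routes whose prefix contains 137.252.205.121:
  137.240.0.0/12 (137.240.0.0 - 137.255.255.255) -> R20
  137.252.0.0/14 (137.252.0.0 - 137.255.255.255) -> R28
  137.252.192.0/18 (137.252.192.0 - 137.252.255.255) -> R18
More-specific entries that do NOT match:
  137.252.205.104/30 (137.252.205.104 - 137.252.205.107) does not contain 137.252.205.121
  137.254.192.0/20 (137.254.192.0 - 137.254.207.255) does not contain 137.252.205.121
Longest matching prefix is /18 -> next hop R18.

R18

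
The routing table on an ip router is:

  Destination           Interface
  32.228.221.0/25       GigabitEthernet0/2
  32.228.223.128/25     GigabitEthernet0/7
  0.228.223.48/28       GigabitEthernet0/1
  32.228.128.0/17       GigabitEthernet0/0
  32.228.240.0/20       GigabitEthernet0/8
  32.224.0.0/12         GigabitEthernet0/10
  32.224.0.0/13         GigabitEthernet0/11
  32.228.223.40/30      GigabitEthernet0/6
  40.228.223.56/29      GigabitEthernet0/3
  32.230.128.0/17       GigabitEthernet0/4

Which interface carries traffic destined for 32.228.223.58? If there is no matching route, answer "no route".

Routes whose prefix contains 32.228.223.58:
  32.224.0.0/12 (32.224.0.0 - 32.239.255.255) -> GigabitEthernet0/10
  32.224.0.0/13 (32.224.0.0 - 32.231.255.255) -> GigabitEthernet0/11
  32.228.128.0/17 (32.228.128.0 - 32.228.255.255) -> GigabitEthernet0/0
More-specific entries that do NOT match:
  32.228.223.40/30 (32.228.223.40 - 32.228.223.43) does not contain 32.228.223.58
  40.228.223.56/29 (40.228.223.56 - 40.228.223.63) does not contain 32.228.223.58
  0.228.223.48/28 (0.228.223.48 - 0.228.223.63) does not contain 32.228.223.58
  32.228.221.0/25 (32.228.221.0 - 32.228.221.127) does not contain 32.228.223.58
  32.228.223.128/25 (32.228.223.128 - 32.228.223.255) does not contain 32.228.223.58
  32.228.240.0/20 (32.228.240.0 - 32.228.255.255) does not contain 32.228.223.58
Longest matching prefix is /17 -> interface GigabitEthernet0/0.

GigabitEthernet0/0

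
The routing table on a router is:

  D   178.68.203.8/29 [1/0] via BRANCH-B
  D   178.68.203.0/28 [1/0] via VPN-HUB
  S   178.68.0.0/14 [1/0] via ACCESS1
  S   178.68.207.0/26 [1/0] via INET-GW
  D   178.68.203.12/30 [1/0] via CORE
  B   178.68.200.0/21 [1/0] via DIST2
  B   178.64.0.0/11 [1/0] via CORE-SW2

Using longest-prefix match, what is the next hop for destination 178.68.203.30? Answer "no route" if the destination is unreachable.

Routes whose prefix contains 178.68.203.30:
  178.64.0.0/11 (178.64.0.0 - 178.95.255.255) -> CORE-SW2
  178.68.0.0/14 (178.68.0.0 - 178.71.255.255) -> ACCESS1
  178.68.200.0/21 (178.68.200.0 - 178.68.207.255) -> DIST2
More-specific entries that do NOT match:
  178.68.203.12/30 (178.68.203.12 - 178.68.203.15) does not contain 178.68.203.30
  178.68.203.8/29 (178.68.203.8 - 178.68.203.15) does not contain 178.68.203.30
  178.68.203.0/28 (178.68.203.0 - 178.68.203.15) does not contain 178.68.203.30
  178.68.207.0/26 (178.68.207.0 - 178.68.207.63) does not contain 178.68.203.30
Longest matching prefix is /21 -> next hop DIST2.

DIST2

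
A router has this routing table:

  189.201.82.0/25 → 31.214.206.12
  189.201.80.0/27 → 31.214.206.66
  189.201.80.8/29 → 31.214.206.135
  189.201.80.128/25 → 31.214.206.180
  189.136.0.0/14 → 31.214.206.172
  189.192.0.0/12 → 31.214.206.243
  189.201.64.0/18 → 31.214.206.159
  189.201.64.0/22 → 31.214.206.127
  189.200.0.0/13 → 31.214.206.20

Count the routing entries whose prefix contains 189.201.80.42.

3

Prefixes containing 189.201.80.42:
  189.192.0.0/12 (189.192.0.0 - 189.207.255.255)
  189.200.0.0/13 (189.200.0.0 - 189.207.255.255)
  189.201.64.0/18 (189.201.64.0 - 189.201.127.255)
Total matching entries: 3.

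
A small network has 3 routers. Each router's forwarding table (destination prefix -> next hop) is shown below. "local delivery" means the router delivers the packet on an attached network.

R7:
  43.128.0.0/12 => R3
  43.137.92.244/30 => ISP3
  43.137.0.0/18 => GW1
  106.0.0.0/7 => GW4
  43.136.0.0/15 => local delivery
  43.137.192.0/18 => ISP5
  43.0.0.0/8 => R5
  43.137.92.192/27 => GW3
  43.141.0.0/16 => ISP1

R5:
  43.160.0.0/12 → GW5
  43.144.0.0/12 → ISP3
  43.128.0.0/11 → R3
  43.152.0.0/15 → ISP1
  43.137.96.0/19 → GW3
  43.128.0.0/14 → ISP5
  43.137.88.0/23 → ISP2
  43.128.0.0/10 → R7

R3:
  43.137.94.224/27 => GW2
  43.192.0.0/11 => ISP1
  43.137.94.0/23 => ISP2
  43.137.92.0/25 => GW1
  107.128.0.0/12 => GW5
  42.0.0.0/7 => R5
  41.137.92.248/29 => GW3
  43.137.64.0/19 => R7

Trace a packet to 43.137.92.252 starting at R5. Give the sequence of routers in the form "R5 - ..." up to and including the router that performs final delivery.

R5 - R3 - R7

At R5: longest match for 43.137.92.252 is 43.128.0.0/11 -> R3
At R3: longest match for 43.137.92.252 is 43.137.64.0/19 -> R7
At R7: longest match for 43.137.92.252 is 43.136.0.0/15 -> local delivery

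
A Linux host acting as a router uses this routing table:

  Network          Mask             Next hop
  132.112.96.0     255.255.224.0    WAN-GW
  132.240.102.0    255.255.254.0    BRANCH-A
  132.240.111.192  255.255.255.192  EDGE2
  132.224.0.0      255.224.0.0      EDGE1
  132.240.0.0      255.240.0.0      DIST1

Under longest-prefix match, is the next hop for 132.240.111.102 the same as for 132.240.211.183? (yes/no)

yes

132.240.111.102: longest match 132.240.0.0/12 -> DIST1
132.240.211.183: longest match 132.240.0.0/12 -> DIST1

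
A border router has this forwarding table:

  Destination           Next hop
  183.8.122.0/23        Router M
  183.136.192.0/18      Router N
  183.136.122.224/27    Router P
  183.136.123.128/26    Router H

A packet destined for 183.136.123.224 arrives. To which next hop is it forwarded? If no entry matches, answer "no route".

no route

No entry's prefix contains 183.136.123.224; there is no default route.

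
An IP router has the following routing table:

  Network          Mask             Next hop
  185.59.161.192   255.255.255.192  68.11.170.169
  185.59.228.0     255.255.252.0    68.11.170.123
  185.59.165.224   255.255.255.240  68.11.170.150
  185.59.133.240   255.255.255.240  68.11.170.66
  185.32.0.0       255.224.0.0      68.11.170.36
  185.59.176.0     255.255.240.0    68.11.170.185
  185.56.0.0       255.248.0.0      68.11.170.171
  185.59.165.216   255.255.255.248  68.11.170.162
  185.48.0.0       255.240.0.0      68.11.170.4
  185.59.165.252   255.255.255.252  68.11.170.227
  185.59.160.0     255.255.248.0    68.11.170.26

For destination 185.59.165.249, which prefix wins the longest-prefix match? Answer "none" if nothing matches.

185.59.160.0/21

Entries matching 185.59.165.249:
  185.32.0.0/11 (185.32.0.0 - 185.63.255.255)
  185.48.0.0/12 (185.48.0.0 - 185.63.255.255)
  185.56.0.0/13 (185.56.0.0 - 185.63.255.255)
  185.59.160.0/21 (185.59.160.0 - 185.59.167.255)
Most specific is 185.59.160.0/21.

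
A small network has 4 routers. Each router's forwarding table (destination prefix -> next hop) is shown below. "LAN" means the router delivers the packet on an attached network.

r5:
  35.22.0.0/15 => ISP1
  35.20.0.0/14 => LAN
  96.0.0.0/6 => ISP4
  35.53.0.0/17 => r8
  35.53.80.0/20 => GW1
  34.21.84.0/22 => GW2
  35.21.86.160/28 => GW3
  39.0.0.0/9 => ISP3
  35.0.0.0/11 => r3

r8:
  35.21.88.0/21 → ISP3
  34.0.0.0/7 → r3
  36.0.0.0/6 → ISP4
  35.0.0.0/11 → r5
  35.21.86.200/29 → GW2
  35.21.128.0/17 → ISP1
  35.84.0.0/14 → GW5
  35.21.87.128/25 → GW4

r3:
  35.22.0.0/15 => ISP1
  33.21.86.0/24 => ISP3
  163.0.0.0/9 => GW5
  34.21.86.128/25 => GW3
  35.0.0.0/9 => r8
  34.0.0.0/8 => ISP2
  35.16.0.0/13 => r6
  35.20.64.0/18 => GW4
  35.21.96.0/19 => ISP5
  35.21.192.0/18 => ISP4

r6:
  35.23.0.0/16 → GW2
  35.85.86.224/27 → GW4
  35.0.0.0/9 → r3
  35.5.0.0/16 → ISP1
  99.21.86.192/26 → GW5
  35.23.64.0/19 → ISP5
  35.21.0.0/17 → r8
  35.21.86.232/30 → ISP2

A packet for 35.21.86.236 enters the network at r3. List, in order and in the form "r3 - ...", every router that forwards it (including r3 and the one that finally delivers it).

At r3: longest match for 35.21.86.236 is 35.16.0.0/13 -> r6
At r6: longest match for 35.21.86.236 is 35.21.0.0/17 -> r8
At r8: longest match for 35.21.86.236 is 35.0.0.0/11 -> r5
At r5: longest match for 35.21.86.236 is 35.20.0.0/14 -> LAN

r3 - r6 - r8 - r5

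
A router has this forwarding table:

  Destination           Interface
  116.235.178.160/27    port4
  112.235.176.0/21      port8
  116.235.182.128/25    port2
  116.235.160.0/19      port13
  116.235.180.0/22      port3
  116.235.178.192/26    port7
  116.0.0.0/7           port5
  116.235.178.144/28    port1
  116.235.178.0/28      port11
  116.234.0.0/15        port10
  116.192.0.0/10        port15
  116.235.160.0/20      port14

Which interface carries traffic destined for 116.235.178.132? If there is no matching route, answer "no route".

Routes whose prefix contains 116.235.178.132:
  116.0.0.0/7 (116.0.0.0 - 117.255.255.255) -> port5
  116.192.0.0/10 (116.192.0.0 - 116.255.255.255) -> port15
  116.234.0.0/15 (116.234.0.0 - 116.235.255.255) -> port10
  116.235.160.0/19 (116.235.160.0 - 116.235.191.255) -> port13
More-specific entries that do NOT match:
  116.235.178.144/28 (116.235.178.144 - 116.235.178.159) does not contain 116.235.178.132
  116.235.178.0/28 (116.235.178.0 - 116.235.178.15) does not contain 116.235.178.132
  116.235.178.160/27 (116.235.178.160 - 116.235.178.191) does not contain 116.235.178.132
  116.235.178.192/26 (116.235.178.192 - 116.235.178.255) does not contain 116.235.178.132
  116.235.182.128/25 (116.235.182.128 - 116.235.182.255) does not contain 116.235.178.132
  116.235.180.0/22 (116.235.180.0 - 116.235.183.255) does not contain 116.235.178.132
  112.235.176.0/21 (112.235.176.0 - 112.235.183.255) does not contain 116.235.178.132
  116.235.160.0/20 (116.235.160.0 - 116.235.175.255) does not contain 116.235.178.132
Longest matching prefix is /19 -> interface port13.

port13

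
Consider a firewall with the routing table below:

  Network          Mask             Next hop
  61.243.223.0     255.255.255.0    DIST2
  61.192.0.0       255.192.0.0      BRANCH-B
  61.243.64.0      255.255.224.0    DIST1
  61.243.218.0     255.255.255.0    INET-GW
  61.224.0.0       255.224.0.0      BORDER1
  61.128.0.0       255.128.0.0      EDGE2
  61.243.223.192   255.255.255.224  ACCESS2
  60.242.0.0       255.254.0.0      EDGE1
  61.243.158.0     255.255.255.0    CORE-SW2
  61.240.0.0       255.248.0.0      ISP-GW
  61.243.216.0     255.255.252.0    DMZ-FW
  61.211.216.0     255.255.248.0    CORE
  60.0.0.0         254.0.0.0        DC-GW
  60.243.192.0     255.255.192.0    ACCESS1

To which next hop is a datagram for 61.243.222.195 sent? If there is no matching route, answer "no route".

Routes whose prefix contains 61.243.222.195:
  60.0.0.0/7 (60.0.0.0 - 61.255.255.255) -> DC-GW
  61.128.0.0/9 (61.128.0.0 - 61.255.255.255) -> EDGE2
  61.192.0.0/10 (61.192.0.0 - 61.255.255.255) -> BRANCH-B
  61.224.0.0/11 (61.224.0.0 - 61.255.255.255) -> BORDER1
  61.240.0.0/13 (61.240.0.0 - 61.247.255.255) -> ISP-GW
More-specific entries that do NOT match:
  61.243.223.192/27 (61.243.223.192 - 61.243.223.223) does not contain 61.243.222.195
  61.243.223.0/24 (61.243.223.0 - 61.243.223.255) does not contain 61.243.222.195
  61.243.218.0/24 (61.243.218.0 - 61.243.218.255) does not contain 61.243.222.195
  61.243.158.0/24 (61.243.158.0 - 61.243.158.255) does not contain 61.243.222.195
  61.243.216.0/22 (61.243.216.0 - 61.243.219.255) does not contain 61.243.222.195
  61.211.216.0/21 (61.211.216.0 - 61.211.223.255) does not contain 61.243.222.195
  61.243.64.0/19 (61.243.64.0 - 61.243.95.255) does not contain 61.243.222.195
  60.243.192.0/18 (60.243.192.0 - 60.243.255.255) does not contain 61.243.222.195
  60.242.0.0/15 (60.242.0.0 - 60.243.255.255) does not contain 61.243.222.195
Longest matching prefix is /13 -> next hop ISP-GW.

ISP-GW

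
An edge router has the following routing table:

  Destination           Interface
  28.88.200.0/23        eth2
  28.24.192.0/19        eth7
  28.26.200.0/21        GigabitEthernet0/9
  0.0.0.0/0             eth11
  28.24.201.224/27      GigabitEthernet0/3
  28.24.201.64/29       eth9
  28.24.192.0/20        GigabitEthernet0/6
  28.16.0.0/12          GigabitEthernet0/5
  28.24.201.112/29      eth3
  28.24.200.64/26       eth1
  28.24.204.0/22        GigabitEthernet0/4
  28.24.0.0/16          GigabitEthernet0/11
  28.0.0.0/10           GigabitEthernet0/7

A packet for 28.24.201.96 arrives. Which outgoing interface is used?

GigabitEthernet0/6

Routes whose prefix contains 28.24.201.96:
  0.0.0.0/0 (default, matches everything) -> eth11
  28.0.0.0/10 (28.0.0.0 - 28.63.255.255) -> GigabitEthernet0/7
  28.16.0.0/12 (28.16.0.0 - 28.31.255.255) -> GigabitEthernet0/5
  28.24.0.0/16 (28.24.0.0 - 28.24.255.255) -> GigabitEthernet0/11
  28.24.192.0/19 (28.24.192.0 - 28.24.223.255) -> eth7
  28.24.192.0/20 (28.24.192.0 - 28.24.207.255) -> GigabitEthernet0/6
More-specific entries that do NOT match:
  28.24.201.64/29 (28.24.201.64 - 28.24.201.71) does not contain 28.24.201.96
  28.24.201.112/29 (28.24.201.112 - 28.24.201.119) does not contain 28.24.201.96
  28.24.201.224/27 (28.24.201.224 - 28.24.201.255) does not contain 28.24.201.96
  28.24.200.64/26 (28.24.200.64 - 28.24.200.127) does not contain 28.24.201.96
  28.88.200.0/23 (28.88.200.0 - 28.88.201.255) does not contain 28.24.201.96
  28.24.204.0/22 (28.24.204.0 - 28.24.207.255) does not contain 28.24.201.96
  28.26.200.0/21 (28.26.200.0 - 28.26.207.255) does not contain 28.24.201.96
Longest matching prefix is /20 -> interface GigabitEthernet0/6.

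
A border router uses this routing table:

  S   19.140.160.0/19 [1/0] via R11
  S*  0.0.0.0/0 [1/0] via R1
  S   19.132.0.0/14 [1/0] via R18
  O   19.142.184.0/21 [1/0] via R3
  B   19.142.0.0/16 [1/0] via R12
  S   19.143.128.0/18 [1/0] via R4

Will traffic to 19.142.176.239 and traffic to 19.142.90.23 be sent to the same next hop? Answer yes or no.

yes

19.142.176.239: longest match 19.142.0.0/16 -> R12
19.142.90.23: longest match 19.142.0.0/16 -> R12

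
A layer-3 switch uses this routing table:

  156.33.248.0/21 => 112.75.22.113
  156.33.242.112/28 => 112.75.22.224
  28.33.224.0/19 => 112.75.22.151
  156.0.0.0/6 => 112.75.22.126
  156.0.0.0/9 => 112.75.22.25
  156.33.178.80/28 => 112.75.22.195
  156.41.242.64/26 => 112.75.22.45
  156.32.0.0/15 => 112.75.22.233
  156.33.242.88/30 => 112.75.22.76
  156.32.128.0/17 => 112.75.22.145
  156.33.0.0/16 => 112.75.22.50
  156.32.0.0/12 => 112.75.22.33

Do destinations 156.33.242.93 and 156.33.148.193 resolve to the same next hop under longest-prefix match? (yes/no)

yes

156.33.242.93: longest match 156.33.0.0/16 -> 112.75.22.50
156.33.148.193: longest match 156.33.0.0/16 -> 112.75.22.50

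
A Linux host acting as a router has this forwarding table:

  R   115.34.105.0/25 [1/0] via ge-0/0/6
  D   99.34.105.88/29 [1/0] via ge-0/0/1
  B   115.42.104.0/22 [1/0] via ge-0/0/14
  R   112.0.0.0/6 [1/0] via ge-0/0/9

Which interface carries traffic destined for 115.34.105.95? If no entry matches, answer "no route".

Routes whose prefix contains 115.34.105.95:
  112.0.0.0/6 (112.0.0.0 - 115.255.255.255) -> ge-0/0/9
  115.34.105.0/25 (115.34.105.0 - 115.34.105.127) -> ge-0/0/6
More-specific entries that do NOT match:
  99.34.105.88/29 (99.34.105.88 - 99.34.105.95) does not contain 115.34.105.95
Longest matching prefix is /25 -> interface ge-0/0/6.

ge-0/0/6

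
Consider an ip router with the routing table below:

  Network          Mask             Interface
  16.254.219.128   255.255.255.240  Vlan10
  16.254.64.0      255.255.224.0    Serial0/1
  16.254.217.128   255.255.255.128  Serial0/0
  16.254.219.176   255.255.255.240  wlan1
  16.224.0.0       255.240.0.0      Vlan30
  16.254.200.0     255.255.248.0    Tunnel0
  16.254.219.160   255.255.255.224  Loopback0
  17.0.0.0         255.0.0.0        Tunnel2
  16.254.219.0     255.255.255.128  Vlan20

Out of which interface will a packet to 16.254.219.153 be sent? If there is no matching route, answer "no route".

no route

No entry's prefix contains 16.254.219.153; there is no default route.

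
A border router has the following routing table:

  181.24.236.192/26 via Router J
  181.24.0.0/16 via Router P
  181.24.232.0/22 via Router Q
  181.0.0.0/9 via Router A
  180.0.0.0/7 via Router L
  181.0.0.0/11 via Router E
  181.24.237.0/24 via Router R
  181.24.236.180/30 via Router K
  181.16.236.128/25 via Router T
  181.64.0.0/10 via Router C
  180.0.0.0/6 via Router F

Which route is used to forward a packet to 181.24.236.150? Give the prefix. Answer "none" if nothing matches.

181.24.0.0/16

Entries matching 181.24.236.150:
  180.0.0.0/6 (180.0.0.0 - 183.255.255.255)
  180.0.0.0/7 (180.0.0.0 - 181.255.255.255)
  181.0.0.0/9 (181.0.0.0 - 181.127.255.255)
  181.0.0.0/11 (181.0.0.0 - 181.31.255.255)
  181.24.0.0/16 (181.24.0.0 - 181.24.255.255)
Most specific is 181.24.0.0/16.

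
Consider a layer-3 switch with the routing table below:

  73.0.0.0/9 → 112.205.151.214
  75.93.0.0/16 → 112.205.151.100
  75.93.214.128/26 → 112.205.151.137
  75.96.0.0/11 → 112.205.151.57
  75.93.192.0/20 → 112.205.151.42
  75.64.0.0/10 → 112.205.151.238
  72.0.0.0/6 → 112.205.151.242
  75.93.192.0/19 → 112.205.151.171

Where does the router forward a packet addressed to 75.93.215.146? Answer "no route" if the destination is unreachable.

112.205.151.171

Routes whose prefix contains 75.93.215.146:
  72.0.0.0/6 (72.0.0.0 - 75.255.255.255) -> 112.205.151.242
  75.64.0.0/10 (75.64.0.0 - 75.127.255.255) -> 112.205.151.238
  75.93.0.0/16 (75.93.0.0 - 75.93.255.255) -> 112.205.151.100
  75.93.192.0/19 (75.93.192.0 - 75.93.223.255) -> 112.205.151.171
More-specific entries that do NOT match:
  75.93.214.128/26 (75.93.214.128 - 75.93.214.191) does not contain 75.93.215.146
  75.93.192.0/20 (75.93.192.0 - 75.93.207.255) does not contain 75.93.215.146
Longest matching prefix is /19 -> next hop 112.205.151.171.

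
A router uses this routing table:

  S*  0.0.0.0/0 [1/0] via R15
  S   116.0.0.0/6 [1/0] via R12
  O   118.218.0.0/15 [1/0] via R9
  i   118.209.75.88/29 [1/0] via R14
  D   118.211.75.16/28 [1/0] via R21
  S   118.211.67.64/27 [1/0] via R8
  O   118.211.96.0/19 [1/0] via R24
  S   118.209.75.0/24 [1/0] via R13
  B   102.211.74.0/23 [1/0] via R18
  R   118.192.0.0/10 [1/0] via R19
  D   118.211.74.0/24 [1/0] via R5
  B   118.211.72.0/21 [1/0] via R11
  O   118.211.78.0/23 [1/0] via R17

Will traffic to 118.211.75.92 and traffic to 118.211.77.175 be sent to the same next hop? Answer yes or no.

yes

118.211.75.92: longest match 118.211.72.0/21 -> R11
118.211.77.175: longest match 118.211.72.0/21 -> R11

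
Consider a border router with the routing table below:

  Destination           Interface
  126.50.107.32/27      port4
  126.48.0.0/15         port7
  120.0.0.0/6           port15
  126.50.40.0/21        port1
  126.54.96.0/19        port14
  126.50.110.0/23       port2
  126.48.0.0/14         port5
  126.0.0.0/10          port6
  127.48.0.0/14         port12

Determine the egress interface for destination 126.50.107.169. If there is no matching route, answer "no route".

Routes whose prefix contains 126.50.107.169:
  126.0.0.0/10 (126.0.0.0 - 126.63.255.255) -> port6
  126.48.0.0/14 (126.48.0.0 - 126.51.255.255) -> port5
More-specific entries that do NOT match:
  126.50.107.32/27 (126.50.107.32 - 126.50.107.63) does not contain 126.50.107.169
  126.50.110.0/23 (126.50.110.0 - 126.50.111.255) does not contain 126.50.107.169
  126.50.40.0/21 (126.50.40.0 - 126.50.47.255) does not contain 126.50.107.169
  126.54.96.0/19 (126.54.96.0 - 126.54.127.255) does not contain 126.50.107.169
  126.48.0.0/15 (126.48.0.0 - 126.49.255.255) does not contain 126.50.107.169
Longest matching prefix is /14 -> interface port5.

port5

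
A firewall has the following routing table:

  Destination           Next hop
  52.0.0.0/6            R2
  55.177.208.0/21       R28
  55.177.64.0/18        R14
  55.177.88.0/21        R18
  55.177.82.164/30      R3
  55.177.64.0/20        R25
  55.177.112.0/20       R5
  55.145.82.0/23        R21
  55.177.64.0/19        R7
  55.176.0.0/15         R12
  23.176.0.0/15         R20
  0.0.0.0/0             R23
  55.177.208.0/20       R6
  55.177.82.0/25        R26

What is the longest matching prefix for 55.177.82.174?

55.177.64.0/19

Entries matching 55.177.82.174:
  0.0.0.0/0 (default, matches everything)
  52.0.0.0/6 (52.0.0.0 - 55.255.255.255)
  55.176.0.0/15 (55.176.0.0 - 55.177.255.255)
  55.177.64.0/18 (55.177.64.0 - 55.177.127.255)
  55.177.64.0/19 (55.177.64.0 - 55.177.95.255)
Most specific is 55.177.64.0/19.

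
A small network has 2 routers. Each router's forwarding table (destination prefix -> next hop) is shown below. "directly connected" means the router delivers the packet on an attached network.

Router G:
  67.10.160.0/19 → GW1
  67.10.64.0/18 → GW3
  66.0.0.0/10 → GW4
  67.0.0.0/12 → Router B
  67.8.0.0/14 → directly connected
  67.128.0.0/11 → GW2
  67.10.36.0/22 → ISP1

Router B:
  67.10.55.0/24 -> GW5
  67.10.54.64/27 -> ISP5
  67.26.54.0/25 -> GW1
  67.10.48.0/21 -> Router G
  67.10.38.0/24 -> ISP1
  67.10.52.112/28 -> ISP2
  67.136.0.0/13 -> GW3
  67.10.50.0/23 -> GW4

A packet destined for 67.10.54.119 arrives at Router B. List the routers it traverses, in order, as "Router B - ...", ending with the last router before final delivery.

Router B - Router G

At Router B: longest match for 67.10.54.119 is 67.10.48.0/21 -> Router G
At Router G: longest match for 67.10.54.119 is 67.8.0.0/14 -> directly connected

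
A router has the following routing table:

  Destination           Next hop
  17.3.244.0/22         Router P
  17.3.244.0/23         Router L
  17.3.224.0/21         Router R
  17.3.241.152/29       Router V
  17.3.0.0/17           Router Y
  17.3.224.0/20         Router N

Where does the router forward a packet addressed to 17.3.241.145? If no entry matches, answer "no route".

No entry's prefix contains 17.3.241.145; there is no default route.

no route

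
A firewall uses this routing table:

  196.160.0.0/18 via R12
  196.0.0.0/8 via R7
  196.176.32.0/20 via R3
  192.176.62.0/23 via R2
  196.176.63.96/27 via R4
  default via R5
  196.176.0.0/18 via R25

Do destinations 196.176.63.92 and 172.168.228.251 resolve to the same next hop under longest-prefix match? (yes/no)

no

196.176.63.92: longest match 196.176.0.0/18 -> R25
172.168.228.251: longest match 0.0.0.0/0 -> R5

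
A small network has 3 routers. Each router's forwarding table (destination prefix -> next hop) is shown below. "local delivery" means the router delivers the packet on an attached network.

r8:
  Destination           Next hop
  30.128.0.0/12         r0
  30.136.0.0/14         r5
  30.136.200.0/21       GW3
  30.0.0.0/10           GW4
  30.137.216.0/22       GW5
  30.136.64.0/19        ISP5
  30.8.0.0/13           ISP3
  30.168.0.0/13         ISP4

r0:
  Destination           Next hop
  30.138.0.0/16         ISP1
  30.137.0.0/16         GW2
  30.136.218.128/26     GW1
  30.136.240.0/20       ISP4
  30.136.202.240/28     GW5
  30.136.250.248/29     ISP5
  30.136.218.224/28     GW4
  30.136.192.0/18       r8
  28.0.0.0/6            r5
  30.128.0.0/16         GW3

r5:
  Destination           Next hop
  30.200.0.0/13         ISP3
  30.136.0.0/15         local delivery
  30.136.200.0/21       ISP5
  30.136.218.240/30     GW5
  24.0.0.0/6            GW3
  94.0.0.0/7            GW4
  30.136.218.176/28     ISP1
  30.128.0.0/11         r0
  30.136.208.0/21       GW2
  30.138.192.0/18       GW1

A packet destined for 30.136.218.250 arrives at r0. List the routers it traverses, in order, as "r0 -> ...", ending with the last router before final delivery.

r0 -> r8 -> r5

At r0: longest match for 30.136.218.250 is 30.136.192.0/18 -> r8
At r8: longest match for 30.136.218.250 is 30.136.0.0/14 -> r5
At r5: longest match for 30.136.218.250 is 30.136.0.0/15 -> local delivery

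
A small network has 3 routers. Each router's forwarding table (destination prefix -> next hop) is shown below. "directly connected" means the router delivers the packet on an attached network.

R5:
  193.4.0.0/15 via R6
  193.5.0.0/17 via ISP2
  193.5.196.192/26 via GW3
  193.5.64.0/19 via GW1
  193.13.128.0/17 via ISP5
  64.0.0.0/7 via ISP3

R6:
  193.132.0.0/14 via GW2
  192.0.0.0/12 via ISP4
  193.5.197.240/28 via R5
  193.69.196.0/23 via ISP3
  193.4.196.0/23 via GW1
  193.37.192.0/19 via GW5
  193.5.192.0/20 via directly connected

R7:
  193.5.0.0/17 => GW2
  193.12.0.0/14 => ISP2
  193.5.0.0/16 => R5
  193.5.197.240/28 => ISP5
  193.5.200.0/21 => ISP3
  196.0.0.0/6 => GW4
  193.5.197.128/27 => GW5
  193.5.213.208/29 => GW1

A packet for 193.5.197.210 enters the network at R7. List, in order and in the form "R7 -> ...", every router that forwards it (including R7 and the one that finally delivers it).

R7 -> R5 -> R6

At R7: longest match for 193.5.197.210 is 193.5.0.0/16 -> R5
At R5: longest match for 193.5.197.210 is 193.4.0.0/15 -> R6
At R6: longest match for 193.5.197.210 is 193.5.192.0/20 -> directly connected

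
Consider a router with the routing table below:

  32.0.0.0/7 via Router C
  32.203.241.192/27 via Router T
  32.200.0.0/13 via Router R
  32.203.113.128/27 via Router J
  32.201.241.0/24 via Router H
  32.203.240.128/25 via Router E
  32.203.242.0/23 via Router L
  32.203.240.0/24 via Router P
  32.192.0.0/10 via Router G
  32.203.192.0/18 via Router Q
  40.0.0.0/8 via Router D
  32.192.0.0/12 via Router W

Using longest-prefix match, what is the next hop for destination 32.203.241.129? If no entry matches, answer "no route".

Router Q

Routes whose prefix contains 32.203.241.129:
  32.0.0.0/7 (32.0.0.0 - 33.255.255.255) -> Router C
  32.192.0.0/10 (32.192.0.0 - 32.255.255.255) -> Router G
  32.192.0.0/12 (32.192.0.0 - 32.207.255.255) -> Router W
  32.200.0.0/13 (32.200.0.0 - 32.207.255.255) -> Router R
  32.203.192.0/18 (32.203.192.0 - 32.203.255.255) -> Router Q
More-specific entries that do NOT match:
  32.203.241.192/27 (32.203.241.192 - 32.203.241.223) does not contain 32.203.241.129
  32.203.113.128/27 (32.203.113.128 - 32.203.113.159) does not contain 32.203.241.129
  32.203.240.128/25 (32.203.240.128 - 32.203.240.255) does not contain 32.203.241.129
  32.201.241.0/24 (32.201.241.0 - 32.201.241.255) does not contain 32.203.241.129
  32.203.240.0/24 (32.203.240.0 - 32.203.240.255) does not contain 32.203.241.129
  32.203.242.0/23 (32.203.242.0 - 32.203.243.255) does not contain 32.203.241.129
Longest matching prefix is /18 -> next hop Router Q.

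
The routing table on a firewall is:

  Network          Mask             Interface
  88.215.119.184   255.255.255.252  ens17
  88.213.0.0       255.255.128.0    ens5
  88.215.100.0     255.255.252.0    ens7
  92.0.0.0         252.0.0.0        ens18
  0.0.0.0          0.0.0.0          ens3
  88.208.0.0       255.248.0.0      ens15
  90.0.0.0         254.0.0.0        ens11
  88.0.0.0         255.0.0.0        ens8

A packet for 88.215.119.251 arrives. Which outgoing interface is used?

ens15

Routes whose prefix contains 88.215.119.251:
  0.0.0.0/0 (default, matches everything) -> ens3
  88.0.0.0/8 (88.0.0.0 - 88.255.255.255) -> ens8
  88.208.0.0/13 (88.208.0.0 - 88.215.255.255) -> ens15
More-specific entries that do NOT match:
  88.215.119.184/30 (88.215.119.184 - 88.215.119.187) does not contain 88.215.119.251
  88.215.100.0/22 (88.215.100.0 - 88.215.103.255) does not contain 88.215.119.251
  88.213.0.0/17 (88.213.0.0 - 88.213.127.255) does not contain 88.215.119.251
Longest matching prefix is /13 -> interface ens15.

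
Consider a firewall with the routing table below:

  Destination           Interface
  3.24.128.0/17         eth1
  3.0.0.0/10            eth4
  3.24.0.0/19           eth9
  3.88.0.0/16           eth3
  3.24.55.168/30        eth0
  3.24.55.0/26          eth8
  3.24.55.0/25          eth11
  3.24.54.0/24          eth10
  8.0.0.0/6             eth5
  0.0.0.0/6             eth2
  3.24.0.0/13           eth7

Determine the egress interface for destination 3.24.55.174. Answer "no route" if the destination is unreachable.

Routes whose prefix contains 3.24.55.174:
  0.0.0.0/6 (0.0.0.0 - 3.255.255.255) -> eth2
  3.0.0.0/10 (3.0.0.0 - 3.63.255.255) -> eth4
  3.24.0.0/13 (3.24.0.0 - 3.31.255.255) -> eth7
More-specific entries that do NOT match:
  3.24.55.168/30 (3.24.55.168 - 3.24.55.171) does not contain 3.24.55.174
  3.24.55.0/26 (3.24.55.0 - 3.24.55.63) does not contain 3.24.55.174
  3.24.55.0/25 (3.24.55.0 - 3.24.55.127) does not contain 3.24.55.174
  3.24.54.0/24 (3.24.54.0 - 3.24.54.255) does not contain 3.24.55.174
  3.24.0.0/19 (3.24.0.0 - 3.24.31.255) does not contain 3.24.55.174
  3.24.128.0/17 (3.24.128.0 - 3.24.255.255) does not contain 3.24.55.174
  3.88.0.0/16 (3.88.0.0 - 3.88.255.255) does not contain 3.24.55.174
Longest matching prefix is /13 -> interface eth7.

eth7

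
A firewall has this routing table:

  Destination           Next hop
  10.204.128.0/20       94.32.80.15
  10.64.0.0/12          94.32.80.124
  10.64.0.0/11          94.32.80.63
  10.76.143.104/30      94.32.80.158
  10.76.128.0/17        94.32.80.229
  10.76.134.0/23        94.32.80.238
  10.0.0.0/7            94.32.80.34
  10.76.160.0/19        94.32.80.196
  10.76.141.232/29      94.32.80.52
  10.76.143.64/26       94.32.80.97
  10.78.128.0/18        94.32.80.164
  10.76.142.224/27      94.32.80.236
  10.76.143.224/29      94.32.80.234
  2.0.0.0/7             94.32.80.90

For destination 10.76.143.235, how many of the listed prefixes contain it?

4

Prefixes containing 10.76.143.235:
  10.0.0.0/7 (10.0.0.0 - 11.255.255.255)
  10.64.0.0/11 (10.64.0.0 - 10.95.255.255)
  10.64.0.0/12 (10.64.0.0 - 10.79.255.255)
  10.76.128.0/17 (10.76.128.0 - 10.76.255.255)
Total matching entries: 4.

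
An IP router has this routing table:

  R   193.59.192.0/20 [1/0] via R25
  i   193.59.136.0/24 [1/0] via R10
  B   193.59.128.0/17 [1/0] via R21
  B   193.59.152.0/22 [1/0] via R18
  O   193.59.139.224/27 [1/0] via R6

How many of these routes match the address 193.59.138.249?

Prefixes containing 193.59.138.249:
  193.59.128.0/17 (193.59.128.0 - 193.59.255.255)
Total matching entries: 1.

1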